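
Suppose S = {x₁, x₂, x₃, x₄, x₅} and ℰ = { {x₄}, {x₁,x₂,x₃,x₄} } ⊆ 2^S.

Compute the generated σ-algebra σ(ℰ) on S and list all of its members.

|σ(ℰ)| = 8.  σ(ℰ) = { ∅, {x₄}, {x₅}, {x₄,x₅}, {x₁,x₂,x₃}, {x₁,x₂,x₃,x₄}, {x₁,x₂,x₃,x₅}, S }

Check:
Start: ℰ ∪ {∅, S} = { ∅, {x₄}, {x₁,x₂,x₃,x₄}, S }.
Round 1: +2 →
  {x₅}  = {x₁,x₂,x₃,x₄}ᶜ
  {x₁,x₂,x₃,x₅}  = {x₄}ᶜ
Round 2: 1 new —
  {x₄,x₅}  = {x₄} ∪ {x₅}
Round 3: +1 →
  {x₁,x₂,x₃}  = {x₄,x₅}ᶜ
Round 4: no new sets; the family is a σ-algebra.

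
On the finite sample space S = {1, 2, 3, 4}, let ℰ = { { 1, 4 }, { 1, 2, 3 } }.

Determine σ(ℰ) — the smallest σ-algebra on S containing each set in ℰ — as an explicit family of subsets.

σ(ℰ) = { {}, { 1 }, { 4 }, { 1, 4 }, { 2, 3 }, { 1, 2, 3 }, { 2, 3, 4 }, S }

Derivation:
Seed the family with ℰ together with ∅ and S: { {}, { 1, 4 }, { 1, 2, 3 }, S }.
Round 1: +2 →
  { 4 }  = ᶜ of { 1, 2, 3 }
  { 2, 3 }  = ᶜ of { 1, 4 }
  |family| = 6
Round 2: 1 new —
  { 2, 3, 4 }  = { 2, 3 } ∪ { 4 }
  |family| = 7
Round 3: 1 new —
  { 1 }  = ᶜ of { 2, 3, 4 }
  |family| = 8
Round 4: no new sets; the family is a σ-algebra.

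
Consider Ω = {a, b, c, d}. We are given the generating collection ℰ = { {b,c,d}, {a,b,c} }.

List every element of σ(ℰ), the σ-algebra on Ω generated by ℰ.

σ(ℰ) (8 sets): { {}, {a}, {d}, {a,d}, {b,c}, {a,b,c}, {b,c,d}, Ω }

Derivation:
Initial family (4 sets): { {}, {a,b,c}, {b,c,d}, Ω }.
Step 1. New:
  {a}  = complement {b,c,d}
  {d}  = complement {a,b,c}
  [6 total]
Step 2: 1 new —
  {a,d}  = {d} ∪ {a}
  [7 total]
Step 3. New:
  {b,c}  = complement {a,d}
  [8 total]
Step 4: already closed under ᶜ and ∪.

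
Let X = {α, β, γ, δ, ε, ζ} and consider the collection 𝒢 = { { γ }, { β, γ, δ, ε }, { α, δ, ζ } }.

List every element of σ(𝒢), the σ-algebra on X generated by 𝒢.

Begin from { {}, { γ }, { α, δ, ζ }, { β, γ, δ, ε }, X } (that is, 𝒢 plus ∅ and X).
Iteration 1 (4 new):
  { α, ζ }  = ᶜ of { β, γ, δ, ε }
  { β, γ, ε }  = ᶜ of { α, δ, ζ }
  { α, γ, δ, ζ }  = { γ } ∪ { α, δ, ζ }
  { α, β, δ, ε, ζ }  = ᶜ of { γ }
  |family| = 9
Iteration 2. New:
  { β, ε }  = ᶜ of { α, γ, δ, ζ }
  { α, γ, ζ }  = { α, ζ } ∪ { γ }
  { α, β, γ, ε, ζ }  = { α, ζ } ∪ { β, γ, ε }
  |family| = 12
Iteration 3: +3 →
  { δ }  = ᶜ of { α, β, γ, ε, ζ }
  { β, δ, ε }  = ᶜ of { α, γ, ζ }
  { α, β, ε, ζ }  = { β, ε } ∪ { α, ζ }
  |family| = 15
Iteration 4 (1 new):
  { γ, δ }  = ᶜ of { α, β, ε, ζ }
  |family| = 16
Iteration 5 adds nothing — fixpoint reached.

Therefore σ(𝒢) = { {}, { γ }, { δ }, { α, ζ }, { β, ε }, { γ, δ }, { α, γ, ζ }, { α, δ, ζ }, { β, γ, ε }, { β, δ, ε }, { α, β, ε, ζ }, { α, γ, δ, ζ }, { β, γ, δ, ε }, { α, β, γ, ε, ζ }, { α, β, δ, ε, ζ }, X } (|σ(𝒢)| = 16).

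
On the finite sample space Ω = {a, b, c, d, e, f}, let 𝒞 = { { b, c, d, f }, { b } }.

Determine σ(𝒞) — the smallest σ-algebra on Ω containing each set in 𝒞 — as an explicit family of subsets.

|σ(𝒞)| = 8.  σ(𝒞) = { ∅, { b }, { a, e }, { a, b, e }, { c, d, f }, { b, c, d, f }, { a, c, d, e, f }, Ω }

Working:
Seed the family with 𝒞 together with ∅ and Ω: { ∅, { b }, { b, c, d, f }, Ω }.
Pass 1 (2 new):
  { a, e }  = Ω∖{ b, c, d, f }
  { a, c, d, e, f }  = Ω∖{ b }
  (now 6)
Pass 2 adds 1:
  { a, b, e }  = { a, e } ∪ { b }
  (now 7)
Pass 3 (1 new):
  { c, d, f }  = Ω∖{ a, b, e }
  (now 8)
After Pass 4 the family is unchanged; done.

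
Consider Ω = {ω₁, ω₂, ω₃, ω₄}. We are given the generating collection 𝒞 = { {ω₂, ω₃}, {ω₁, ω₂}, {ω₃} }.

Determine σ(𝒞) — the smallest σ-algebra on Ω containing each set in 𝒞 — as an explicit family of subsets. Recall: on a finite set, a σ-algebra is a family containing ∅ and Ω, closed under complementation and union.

σ(𝒞) = { ∅, {ω₁}, {ω₂}, {ω₃}, {ω₄}, {ω₁, ω₂}, {ω₁, ω₃}, {ω₁, ω₄}, {ω₂, ω₃}, {ω₂, ω₄}, {ω₃, ω₄}, {ω₁, ω₂, ω₃}, {ω₁, ω₂, ω₄}, {ω₁, ω₃, ω₄}, {ω₂, ω₃, ω₄}, Ω }

Working:
Seed the family with 𝒞 together with ∅ and Ω: { ∅, {ω₃}, {ω₁, ω₂}, {ω₂, ω₃}, Ω }.
Pass 1: +4 →
  {ω₁, ω₄}  = ᶜ of {ω₂, ω₃}
  {ω₃, ω₄}  = ᶜ of {ω₁, ω₂}
  {ω₁, ω₂, ω₃}  = {ω₃} ∪ {ω₁, ω₂}
  {ω₁, ω₂, ω₄}  = ᶜ of {ω₃}
  — 9 sets.
Pass 2. New:
  {ω₄}  = ᶜ of {ω₁, ω₂, ω₃}
  {ω₁, ω₃, ω₄}  = {ω₃, ω₄} ∪ {ω₁, ω₄}
  {ω₂, ω₃, ω₄}  = {ω₃, ω₄} ∪ {ω₂, ω₃}
  — 12 sets.
Pass 3: 2 new —
  {ω₁}  = ᶜ of {ω₂, ω₃, ω₄}
  {ω₂}  = ᶜ of {ω₁, ω₃, ω₄}
  — 14 sets.
Pass 4: +2 →
  {ω₁, ω₃}  = {ω₃} ∪ {ω₁}
  {ω₂, ω₄}  = {ω₄} ∪ {ω₂}
  — 16 sets.
Pass 5: stable.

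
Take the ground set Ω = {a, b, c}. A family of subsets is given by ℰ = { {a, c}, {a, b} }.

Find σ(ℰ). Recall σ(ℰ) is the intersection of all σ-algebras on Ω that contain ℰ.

Begin from { {}, {a, b}, {a, c}, Ω } (that is, ℰ plus ∅ and Ω).
Step 1 (2 new):
  {b}  = Ω∖{a, c}
  {c}  = Ω∖{a, b}
  (now 6)
Step 2: 1 new —
  {b, c}  = {c} ∪ {b}
  (now 7)
Step 3. New:
  {a}  = Ω∖{b, c}
  (now 8)
Step 4: no new sets; the family is a σ-algebra.

Therefore σ(ℰ) = { {}, {a}, {b}, {c}, {a, b}, {a, c}, {b, c}, Ω } (|σ(ℰ)| = 8).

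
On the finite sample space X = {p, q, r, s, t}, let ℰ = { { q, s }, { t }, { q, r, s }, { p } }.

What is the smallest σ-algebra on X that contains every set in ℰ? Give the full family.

σ(ℰ) (16 sets): { {  }, { p }, { r }, { t }, { p, r }, { p, t }, { q, s }, { r, t }, { p, q, s }, { p, r, t }, { q, r, s }, { q, s, t }, { p, q, r, s }, { p, q, s, t }, { q, r, s, t }, X }

Derivation:
Begin from { {  }, { p }, { t }, { q, s }, { q, r, s }, X } (that is, ℰ plus ∅ and X).
Pass 1. New:
  { p, t }  = X∖{ q, r, s }
  { p, q, s }  = { q, s } ∪ { p }
  { p, r, t }  = X∖{ q, s }
  { q, s, t }  = { q, s } ∪ { t }
  { p, q, r, s }  = X∖{ t }
  { q, r, s, t }  = X∖{ p }
  (now 12)
Pass 2. New:
  { p, r }  = X∖{ q, s, t }
  { r, t }  = X∖{ p, q, s }
  { p, q, s, t }  = { p, q, s } ∪ { t }
  (now 15)
Pass 3 adds 1:
  { r }  = X∖{ p, q, s, t }
  (now 16)
Pass 4: stable.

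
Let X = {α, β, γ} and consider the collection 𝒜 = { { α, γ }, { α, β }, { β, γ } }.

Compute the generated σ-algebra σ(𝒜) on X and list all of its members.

σ(𝒜) = { {  }, { α }, { β }, { γ }, { α, β }, { α, γ }, { β, γ }, X }

Working:
Take S₀ = 𝒜 ∪ {∅, X} = { {  }, { α, β }, { α, γ }, { β, γ }, X }.
Iteration 1. New:
  { α }  = ᶜ of { β, γ }
  { β }  = ᶜ of { α, γ }
  { γ }  = ᶜ of { α, β }
  |family| = 8
Iteration 2: stable.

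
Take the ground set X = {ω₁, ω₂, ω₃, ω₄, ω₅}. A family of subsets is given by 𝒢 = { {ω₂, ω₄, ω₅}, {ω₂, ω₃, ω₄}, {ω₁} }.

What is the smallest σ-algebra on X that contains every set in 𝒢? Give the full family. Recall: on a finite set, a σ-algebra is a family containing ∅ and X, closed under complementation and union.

σ(𝒢) = { {}, {ω₁}, {ω₃}, {ω₅}, {ω₁, ω₃}, {ω₁, ω₅}, {ω₂, ω₄}, {ω₃, ω₅}, {ω₁, ω₂, ω₄}, {ω₁, ω₃, ω₅}, {ω₂, ω₃, ω₄}, {ω₂, ω₄, ω₅}, {ω₁, ω₂, ω₃, ω₄}, {ω₁, ω₂, ω₄, ω₅}, {ω₂, ω₃, ω₄, ω₅}, X }

Derivation:
Seed the family with 𝒢 together with ∅ and X: { {}, {ω₁}, {ω₂, ω₃, ω₄}, {ω₂, ω₄, ω₅}, X }.
Round 1. New:
  {ω₁, ω₃}  = complement {ω₂, ω₄, ω₅}
  {ω₁, ω₅}  = complement {ω₂, ω₃, ω₄}
  {ω₁, ω₂, ω₃, ω₄}  = {ω₂, ω₃, ω₄} ∪ {ω₁}
  {ω₁, ω₂, ω₄, ω₅}  = {ω₂, ω₄, ω₅} ∪ {ω₁}
  {ω₂, ω₃, ω₄, ω₅}  = complement {ω₁}
  (now 10)
Round 2: +3 →
  {ω₃}  = complement {ω₁, ω₂, ω₄, ω₅}
  {ω₅}  = complement {ω₁, ω₂, ω₃, ω₄}
  {ω₁, ω₃, ω₅}  = {ω₁, ω₃} ∪ {ω₁, ω₅}
  (now 13)
Round 3 adds 2:
  {ω₂, ω₄}  = complement {ω₁, ω₃, ω₅}
  {ω₃, ω₅}  = {ω₃} ∪ {ω₅}
  (now 15)
Round 4: +1 →
  {ω₁, ω₂, ω₄}  = complement {ω₃, ω₅}
  (now 16)
After Round 5 the family is unchanged; done.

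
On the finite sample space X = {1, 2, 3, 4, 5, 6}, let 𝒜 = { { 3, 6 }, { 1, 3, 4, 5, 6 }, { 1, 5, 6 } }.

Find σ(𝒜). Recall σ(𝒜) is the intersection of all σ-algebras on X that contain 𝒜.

Begin from { ∅, { 3, 6 }, { 1, 5, 6 }, { 1, 3, 4, 5, 6 }, X } (that is, 𝒜 plus ∅ and X).
Pass 1: 4 new —
  { 2 }  = { 1, 3, 4, 5, 6 }ᶜ
  { 2, 3, 4 }  = { 1, 5, 6 }ᶜ
  { 1, 2, 4, 5 }  = { 3, 6 }ᶜ
  { 1, 3, 5, 6 }  = { 1, 5, 6 } ∪ { 3, 6 }
  [9 total]
Pass 2 adds 7:
  { 2, 4 }  = { 1, 3, 5, 6 }ᶜ
  { 2, 3, 6 }  = { 2 } ∪ { 3, 6 }
  { 1, 2, 5, 6 }  = { 2 } ∪ { 1, 5, 6 }
  { 2, 3, 4, 6 }  = { 2, 3, 4 } ∪ { 3, 6 }
  { 1, 2, 3, 4, 5 }  = { 2, 3, 4 } ∪ { 1, 2, 4, 5 }
  { 1, 2, 3, 5, 6 }  = { 1, 3, 5, 6 } ∪ { 2 }
  { 1, 2, 4, 5, 6 }  = { 1, 2, 4, 5 } ∪ { 1, 5, 6 }
  [16 total]
Pass 3 (6 new):
  { 3 }  = { 1, 2, 4, 5, 6 }ᶜ
  { 4 }  = { 1, 2, 3, 5, 6 }ᶜ
  { 6 }  = { 1, 2, 3, 4, 5 }ᶜ
  { 1, 5 }  = { 2, 3, 4, 6 }ᶜ
  { 3, 4 }  = { 1, 2, 5, 6 }ᶜ
  { 1, 4, 5 }  = { 2, 3, 6 }ᶜ
  [22 total]
Pass 4. New:
  { 2, 3 }  = { 2 } ∪ { 3 }
  { 2, 6 }  = { 2 } ∪ { 6 }
  { 4, 6 }  = { 6 } ∪ { 4 }
  { 1, 2, 5 }  = { 2 } ∪ { 1, 5 }
  { 1, 3, 5 }  = { 3 } ∪ { 1, 5 }
  { 2, 4, 6 }  = { 6 } ∪ { 2, 4 }
  { 3, 4, 6 }  = { 3, 4 } ∪ { 6 }
  { 1, 3, 4, 5 }  = { 1, 4, 5 } ∪ { 3, 4 }
  { 1, 4, 5, 6 }  = { 1, 4, 5 } ∪ { 6 }
  [31 total]
Pass 5: +1 →
  { 1, 2, 3, 5 }  = { 4, 6 }ᶜ
  [32 total]
Pass 6: stable.

Hence σ(𝒜) has 32 members: { ∅, { 2 }, { 3 }, { 4 }, { 6 }, { 1, 5 }, { 2, 3 }, { 2, 4 }, { 2, 6 }, { 3, 4 }, { 3, 6 }, { 4, 6 }, { 1, 2, 5 }, { 1, 3, 5 }, { 1, 4, 5 }, { 1, 5, 6 }, { 2, 3, 4 }, { 2, 3, 6 }, { 2, 4, 6 }, { 3, 4, 6 }, { 1, 2, 3, 5 }, { 1, 2, 4, 5 }, { 1, 2, 5, 6 }, { 1, 3, 4, 5 }, { 1, 3, 5, 6 }, { 1, 4, 5, 6 }, { 2, 3, 4, 6 }, { 1, 2, 3, 4, 5 }, { 1, 2, 3, 5, 6 }, { 1, 2, 4, 5, 6 }, { 1, 3, 4, 5, 6 }, X }.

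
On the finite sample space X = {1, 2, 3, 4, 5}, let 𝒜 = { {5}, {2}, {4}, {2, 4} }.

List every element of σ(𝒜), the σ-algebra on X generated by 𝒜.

Answer: σ(𝒜) = { {}, {2}, {4}, {5}, {1, 3}, {2, 4}, {2, 5}, {4, 5}, {1, 2, 3}, {1, 3, 4}, {1, 3, 5}, {2, 4, 5}, {1, 2, 3, 4}, {1, 2, 3, 5}, {1, 3, 4, 5}, X }

Working:
Begin from { {}, {2}, {4}, {5}, {2, 4}, X } (that is, 𝒜 plus ∅ and X).
Step 1 adds 7:
  {2, 5}  = {2} ∪ {5}
  {4, 5}  = {4} ∪ {5}
  {1, 3, 5}  = complement {2, 4}
  {2, 4, 5}  = {2, 4} ∪ {5}
  {1, 2, 3, 4}  = complement {5}
  {1, 2, 3, 5}  = complement {4}
  {1, 3, 4, 5}  = complement {2}
  [13 total]
Step 2 (3 new):
  {1, 3}  = complement {2, 4, 5}
  {1, 2, 3}  = complement {4, 5}
  {1, 3, 4}  = complement {2, 5}
  [16 total]
Step 3 adds nothing — fixpoint reached.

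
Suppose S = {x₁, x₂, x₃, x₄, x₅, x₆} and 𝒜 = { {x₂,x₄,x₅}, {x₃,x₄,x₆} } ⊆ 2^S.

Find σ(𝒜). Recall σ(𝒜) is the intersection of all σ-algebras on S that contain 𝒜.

Start: 𝒜 ∪ {∅, S} = { ∅, {x₂,x₄,x₅}, {x₃,x₄,x₆}, S }.
Step 1 adds 3:
  {x₁,x₂,x₅}  = S∖{x₃,x₄,x₆}
  {x₁,x₃,x₆}  = S∖{x₂,x₄,x₅}
  {x₂,x₃,x₄,x₅,x₆}  = {x₃,x₄,x₆} ∪ {x₂,x₄,x₅}
  — 7 sets.
Step 2 adds 4:
  {x₁}  = S∖{x₂,x₃,x₄,x₅,x₆}
  {x₁,x₂,x₄,x₅}  = {x₁,x₂,x₅} ∪ {x₂,x₄,x₅}
  {x₁,x₃,x₄,x₆}  = {x₁,x₃,x₆} ∪ {x₃,x₄,x₆}
  {x₁,x₂,x₃,x₅,x₆}  = {x₁,x₂,x₅} ∪ {x₁,x₃,x₆}
  — 11 sets.
Step 3: +3 →
  {x₄}  = S∖{x₁,x₂,x₃,x₅,x₆}
  {x₂,x₅}  = S∖{x₁,x₃,x₄,x₆}
  {x₃,x₆}  = S∖{x₁,x₂,x₄,x₅}
  — 14 sets.
Step 4 adds 2:
  {x₁,x₄}  = {x₄} ∪ {x₁}
  {x₂,x₃,x₅,x₆}  = {x₂,x₅} ∪ {x₃,x₆}
  — 16 sets.
Step 5: no new sets; the family is a σ-algebra.

Hence σ(𝒜) has 16 members: { ∅, {x₁}, {x₄}, {x₁,x₄}, {x₂,x₅}, {x₃,x₆}, {x₁,x₂,x₅}, {x₁,x₃,x₆}, {x₂,x₄,x₅}, {x₃,x₄,x₆}, {x₁,x₂,x₄,x₅}, {x₁,x₃,x₄,x₆}, {x₂,x₃,x₅,x₆}, {x₁,x₂,x₃,x₅,x₆}, {x₂,x₃,x₄,x₅,x₆}, S }.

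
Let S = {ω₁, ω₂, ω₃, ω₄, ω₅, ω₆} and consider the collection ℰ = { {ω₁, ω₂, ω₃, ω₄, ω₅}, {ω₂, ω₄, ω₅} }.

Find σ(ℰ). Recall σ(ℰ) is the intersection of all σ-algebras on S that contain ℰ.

σ(ℰ) = { {}, {ω₆}, {ω₁, ω₃}, {ω₁, ω₃, ω₆}, {ω₂, ω₄, ω₅}, {ω₂, ω₄, ω₅, ω₆}, {ω₁, ω₂, ω₃, ω₄, ω₅}, S }

Trace:
Seed the family with ℰ together with ∅ and S: { {}, {ω₂, ω₄, ω₅}, {ω₁, ω₂, ω₃, ω₄, ω₅}, S }.
Step 1 adds 2:
  {ω₆}  = {ω₁, ω₂, ω₃, ω₄, ω₅}ᶜ
  {ω₁, ω₃, ω₆}  = {ω₂, ω₄, ω₅}ᶜ
  — 6 sets.
Step 2: 1 new —
  {ω₂, ω₄, ω₅, ω₆}  = {ω₂, ω₄, ω₅} ∪ {ω₆}
  — 7 sets.
Step 3 (1 new):
  {ω₁, ω₃}  = {ω₂, ω₄, ω₅, ω₆}ᶜ
  — 8 sets.
Step 4: closed — nothing new.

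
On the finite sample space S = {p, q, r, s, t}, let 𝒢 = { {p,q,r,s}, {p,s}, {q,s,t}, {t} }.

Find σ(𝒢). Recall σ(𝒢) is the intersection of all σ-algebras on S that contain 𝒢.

Seed the family with 𝒢 together with ∅ and S: { ∅, {t}, {p,s}, {q,s,t}, {p,q,r,s}, S }.
Pass 1 (4 new):
  {p,r}  = ᶜ of {q,s,t}
  {p,s,t}  = {p,s} ∪ {t}
  {q,r,t}  = ᶜ of {p,s}
  {p,q,s,t}  = {p,s} ∪ {q,s,t}
  (now 10)
Pass 2: +7 →
  {r}  = ᶜ of {p,q,s,t}
  {q,r}  = ᶜ of {p,s,t}
  {p,r,s}  = {p,s} ∪ {p,r}
  {p,r,t}  = {t} ∪ {p,r}
  {p,q,r,t}  = {q,r,t} ∪ {p,r}
  {p,r,s,t}  = {p,s,t} ∪ {p,r}
  {q,r,s,t}  = {q,r,t} ∪ {q,s,t}
  (now 17)
Pass 3. New:
  {p}  = ᶜ of {q,r,s,t}
  {q}  = ᶜ of {p,r,s,t}
  {s}  = ᶜ of {p,q,r,t}
  {q,s}  = ᶜ of {p,r,t}
  {q,t}  = ᶜ of {p,r,s}
  {r,t}  = {r} ∪ {t}
  {p,q,r}  = {q,r} ∪ {p,r}
  (now 24)
Pass 4 adds 8:
  {p,q}  = {q} ∪ {p}
  {p,t}  = {t} ∪ {p}
  {r,s}  = {r} ∪ {s}
  {s,t}  = ᶜ of {p,q,r}
  {p,q,s}  = ᶜ of {r,t}
  {p,q,t}  = {q,t} ∪ {p}
  {q,r,s}  = {r} ∪ {q,s}
  {r,s,t}  = {s} ∪ {r,t}
  (now 32)
After Pass 5 the family is unchanged; done.

|σ(𝒢)| = 32.  σ(𝒢) = { ∅, {p}, {q}, {r}, {s}, {t}, {p,q}, {p,r}, {p,s}, {p,t}, {q,r}, {q,s}, {q,t}, {r,s}, {r,t}, {s,t}, {p,q,r}, {p,q,s}, {p,q,t}, {p,r,s}, {p,r,t}, {p,s,t}, {q,r,s}, {q,r,t}, {q,s,t}, {r,s,t}, {p,q,r,s}, {p,q,r,t}, {p,q,s,t}, {p,r,s,t}, {q,r,s,t}, S }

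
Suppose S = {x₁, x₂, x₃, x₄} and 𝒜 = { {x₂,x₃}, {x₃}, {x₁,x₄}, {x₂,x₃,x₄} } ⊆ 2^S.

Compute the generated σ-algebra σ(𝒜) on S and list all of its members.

Initial family (6 sets): { {}, {x₃}, {x₁,x₄}, {x₂,x₃}, {x₂,x₃,x₄}, S }.
Pass 1. New:
  {x₁}  = ᶜ of {x₂,x₃,x₄}
  {x₁,x₂,x₄}  = ᶜ of {x₃}
  {x₁,x₃,x₄}  = {x₃} ∪ {x₁,x₄}
  |family| = 9
Pass 2 adds 3:
  {x₂}  = ᶜ of {x₁,x₃,x₄}
  {x₁,x₃}  = {x₃} ∪ {x₁}
  {x₁,x₂,x₃}  = {x₂,x₃} ∪ {x₁}
  |family| = 12
Pass 3. New:
  {x₄}  = ᶜ of {x₁,x₂,x₃}
  {x₁,x₂}  = {x₂} ∪ {x₁}
  {x₂,x₄}  = ᶜ of {x₁,x₃}
  |family| = 15
Pass 4 (1 new):
  {x₃,x₄}  = ᶜ of {x₁,x₂}
  |family| = 16
Pass 5: stable.

Therefore σ(𝒜) = { {}, {x₁}, {x₂}, {x₃}, {x₄}, {x₁,x₂}, {x₁,x₃}, {x₁,x₄}, {x₂,x₃}, {x₂,x₄}, {x₃,x₄}, {x₁,x₂,x₃}, {x₁,x₂,x₄}, {x₁,x₃,x₄}, {x₂,x₃,x₄}, S } (|σ(𝒜)| = 16).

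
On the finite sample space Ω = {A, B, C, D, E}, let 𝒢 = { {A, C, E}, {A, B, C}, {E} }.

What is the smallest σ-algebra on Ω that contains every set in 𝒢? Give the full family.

σ(𝒢) = { {}, {B}, {D}, {E}, {A, C}, {B, D}, {B, E}, {D, E}, {A, B, C}, {A, C, D}, {A, C, E}, {B, D, E}, {A, B, C, D}, {A, B, C, E}, {A, C, D, E}, Ω }

Working:
Begin from { {}, {E}, {A, B, C}, {A, C, E}, Ω } (that is, 𝒢 plus ∅ and Ω).
Round 1. New:
  {B, D}  = ᶜ of {A, C, E}
  {D, E}  = ᶜ of {A, B, C}
  {A, B, C, D}  = ᶜ of {E}
  {A, B, C, E}  = {A, B, C} ∪ {A, C, E}
Round 2 (3 new):
  {D}  = ᶜ of {A, B, C, E}
  {B, D, E}  = {E} ∪ {B, D}
  {A, C, D, E}  = {A, C, E} ∪ {D, E}
Round 3: 2 new —
  {B}  = ᶜ of {A, C, D, E}
  {A, C}  = ᶜ of {B, D, E}
Round 4 (2 new):
  {B, E}  = {B} ∪ {E}
  {A, C, D}  = {A, C} ∪ {D}
Round 5: closed — nothing new.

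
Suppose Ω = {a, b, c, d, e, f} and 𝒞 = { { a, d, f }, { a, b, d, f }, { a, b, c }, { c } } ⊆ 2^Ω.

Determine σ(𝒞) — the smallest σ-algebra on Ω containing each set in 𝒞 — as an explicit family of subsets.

Begin from { ∅, { c }, { a, b, c }, { a, d, f }, { a, b, d, f }, Ω } (that is, 𝒞 plus ∅ and Ω).
Pass 1 (6 new):
  { c, e }  = complement { a, b, d, f }
  { b, c, e }  = complement { a, d, f }
  { d, e, f }  = complement { a, b, c }
  { a, c, d, f }  = { c } ∪ { a, d, f }
  { a, b, c, d, f }  = { c } ∪ { a, b, d, f }
  { a, b, d, e, f }  = complement { c }
  — 12 sets.
Pass 2 adds 7:
  { e }  = complement { a, b, c, d, f }
  { b, e }  = complement { a, c, d, f }
  { a, b, c, e }  = { a, b, c } ∪ { b, c, e }
  { a, d, e, f }  = { a, d, f } ∪ { d, e, f }
  { c, d, e, f }  = { c } ∪ { d, e, f }
  { a, c, d, e, f }  = { a, d, f } ∪ { c, e }
  { b, c, d, e, f }  = { b, c, e } ∪ { d, e, f }
  — 19 sets.
Pass 3: 6 new —
  { a }  = complement { b, c, d, e, f }
  { b }  = complement { a, c, d, e, f }
  { a, b }  = complement { c, d, e, f }
  { b, c }  = complement { a, d, e, f }
  { d, f }  = complement { a, b, c, e }
  { b, d, e, f }  = { b, e } ∪ { d, e, f }
  — 25 sets.
Pass 4 (7 new):
  { a, c }  = complement { b, d, e, f }
  { a, e }  = { e } ∪ { a }
  { a, b, e }  = { b, e } ∪ { a, b }
  { a, c, e }  = { c, e } ∪ { a }
  { b, d, f }  = { b } ∪ { d, f }
  { c, d, f }  = { c } ∪ { d, f }
  { b, c, d, f }  = { b, c } ∪ { d, f }
  — 32 sets.
After Pass 5 the family is unchanged; done.

Hence σ(𝒞) has 32 members: { ∅, { a }, { b }, { c }, { e }, { a, b }, { a, c }, { a, e }, { b, c }, { b, e }, { c, e }, { d, f }, { a, b, c }, { a, b, e }, { a, c, e }, { a, d, f }, { b, c, e }, { b, d, f }, { c, d, f }, { d, e, f }, { a, b, c, e }, { a, b, d, f }, { a, c, d, f }, { a, d, e, f }, { b, c, d, f }, { b, d, e, f }, { c, d, e, f }, { a, b, c, d, f }, { a, b, d, e, f }, { a, c, d, e, f }, { b, c, d, e, f }, Ω }.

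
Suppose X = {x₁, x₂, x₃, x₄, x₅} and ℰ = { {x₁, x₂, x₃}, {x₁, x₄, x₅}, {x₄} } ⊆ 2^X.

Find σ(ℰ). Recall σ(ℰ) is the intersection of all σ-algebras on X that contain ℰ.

Seed the family with ℰ together with ∅ and X: { ∅, {x₄}, {x₁, x₂, x₃}, {x₁, x₄, x₅}, X }.
Iteration 1 adds 4:
  {x₂, x₃}  = {x₁, x₄, x₅}ᶜ
  {x₄, x₅}  = {x₁, x₂, x₃}ᶜ
  {x₁, x₂, x₃, x₄}  = {x₁, x₂, x₃} ∪ {x₄}
  {x₁, x₂, x₃, x₅}  = {x₄}ᶜ
Iteration 2: 3 new —
  {x₅}  = {x₁, x₂, x₃, x₄}ᶜ
  {x₂, x₃, x₄}  = {x₂, x₃} ∪ {x₄}
  {x₂, x₃, x₄, x₅}  = {x₄, x₅} ∪ {x₂, x₃}
Iteration 3 adds 3:
  {x₁}  = {x₂, x₃, x₄, x₅}ᶜ
  {x₁, x₅}  = {x₂, x₃, x₄}ᶜ
  {x₂, x₃, x₅}  = {x₂, x₃} ∪ {x₅}
Iteration 4. New:
  {x₁, x₄}  = {x₂, x₃, x₅}ᶜ
Iteration 5: no new sets; the family is a σ-algebra.

Hence σ(ℰ) has 16 members: { ∅, {x₁}, {x₄}, {x₅}, {x₁, x₄}, {x₁, x₅}, {x₂, x₃}, {x₄, x₅}, {x₁, x₂, x₃}, {x₁, x₄, x₅}, {x₂, x₃, x₄}, {x₂, x₃, x₅}, {x₁, x₂, x₃, x₄}, {x₁, x₂, x₃, x₅}, {x₂, x₃, x₄, x₅}, X }.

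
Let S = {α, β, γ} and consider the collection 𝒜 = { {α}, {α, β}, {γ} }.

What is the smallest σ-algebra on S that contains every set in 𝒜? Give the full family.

|σ(𝒜)| = 8.  σ(𝒜) = { ∅, {α}, {β}, {γ}, {α, β}, {α, γ}, {β, γ}, S }

Derivation:
Begin from { ∅, {α}, {γ}, {α, β}, S } (that is, 𝒜 plus ∅ and S).
Step 1 adds 2:
  {α, γ}  = {γ} ∪ {α}
  {β, γ}  = complement {α}
  — 7 sets.
Step 2. New:
  {β}  = complement {α, γ}
  — 8 sets.
Step 3: already closed under ᶜ and ∪.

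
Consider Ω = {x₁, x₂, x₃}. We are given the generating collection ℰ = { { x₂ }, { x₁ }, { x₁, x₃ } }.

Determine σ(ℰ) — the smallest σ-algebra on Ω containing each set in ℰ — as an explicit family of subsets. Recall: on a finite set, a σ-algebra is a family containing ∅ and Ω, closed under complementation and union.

Answer: σ(ℰ) = { {}, { x₁ }, { x₂ }, { x₃ }, { x₁, x₂ }, { x₁, x₃ }, { x₂, x₃ }, Ω }

Check:
Initial family (5 sets): { {}, { x₁ }, { x₂ }, { x₁, x₃ }, Ω }.
Step 1: +2 →
  { x₁, x₂ }  = { x₂ } ∪ { x₁ }
  { x₂, x₃ }  = { x₁ }ᶜ
  — 7 sets.
Step 2. New:
  { x₃ }  = { x₁, x₂ }ᶜ
  — 8 sets.
Step 3: no new sets; the family is a σ-algebra.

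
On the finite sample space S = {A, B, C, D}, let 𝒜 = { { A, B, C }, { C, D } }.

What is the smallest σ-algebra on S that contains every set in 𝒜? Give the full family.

σ(𝒜) = { ∅, { C }, { D }, { A, B }, { C, D }, { A, B, C }, { A, B, D }, S }

Derivation:
Seed the family with 𝒜 together with ∅ and S: { ∅, { C, D }, { A, B, C }, S }.
Step 1: +2 →
  { D }  = S∖{ A, B, C }
  { A, B }  = S∖{ C, D }
  [6 total]
Step 2. New:
  { A, B, D }  = { A, B } ∪ { D }
  [7 total]
Step 3. New:
  { C }  = S∖{ A, B, D }
  [8 total]
Step 4: no new sets; the family is a σ-algebra.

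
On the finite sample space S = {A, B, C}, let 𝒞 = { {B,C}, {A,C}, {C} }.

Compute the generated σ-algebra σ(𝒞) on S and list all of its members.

|σ(𝒞)| = 8.  σ(𝒞) = { ∅, {A}, {B}, {C}, {A,B}, {A,C}, {B,C}, S }

Trace:
Start: 𝒞 ∪ {∅, S} = { ∅, {C}, {A,C}, {B,C}, S }.
Iteration 1 (3 new):
  {A}  = {B,C}ᶜ
  {B}  = {A,C}ᶜ
  {A,B}  = {C}ᶜ
  [8 total]
Iteration 2: stable.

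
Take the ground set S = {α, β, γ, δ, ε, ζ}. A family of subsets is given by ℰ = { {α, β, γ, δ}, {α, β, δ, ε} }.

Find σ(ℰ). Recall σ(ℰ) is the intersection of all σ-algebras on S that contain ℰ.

σ(ℰ) = { {}, {γ}, {ε}, {ζ}, {γ, ε}, {γ, ζ}, {ε, ζ}, {α, β, δ}, {γ, ε, ζ}, {α, β, γ, δ}, {α, β, δ, ε}, {α, β, δ, ζ}, {α, β, γ, δ, ε}, {α, β, γ, δ, ζ}, {α, β, δ, ε, ζ}, S }

Trace:
Initial family (4 sets): { {}, {α, β, γ, δ}, {α, β, δ, ε}, S }.
Round 1: 3 new —
  {γ, ζ}  = {α, β, δ, ε}ᶜ
  {ε, ζ}  = {α, β, γ, δ}ᶜ
  {α, β, γ, δ, ε}  = {α, β, δ, ε} ∪ {α, β, γ, δ}
  [7 total]
Round 2 (4 new):
  {ζ}  = {α, β, γ, δ, ε}ᶜ
  {γ, ε, ζ}  = {ε, ζ} ∪ {γ, ζ}
  {α, β, γ, δ, ζ}  = {γ, ζ} ∪ {α, β, γ, δ}
  {α, β, δ, ε, ζ}  = {ε, ζ} ∪ {α, β, δ, ε}
  [11 total]
Round 3: +3 →
  {γ}  = {α, β, δ, ε, ζ}ᶜ
  {ε}  = {α, β, γ, δ, ζ}ᶜ
  {α, β, δ}  = {γ, ε, ζ}ᶜ
  [14 total]
Round 4 (2 new):
  {γ, ε}  = {γ} ∪ {ε}
  {α, β, δ, ζ}  = {ζ} ∪ {α, β, δ}
  [16 total]
Round 5 adds nothing — fixpoint reached.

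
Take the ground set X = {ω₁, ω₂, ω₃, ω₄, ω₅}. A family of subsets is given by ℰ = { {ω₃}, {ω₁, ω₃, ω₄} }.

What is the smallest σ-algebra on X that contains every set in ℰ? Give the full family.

Answer: σ(ℰ) = { {}, {ω₃}, {ω₁, ω₄}, {ω₂, ω₅}, {ω₁, ω₃, ω₄}, {ω₂, ω₃, ω₅}, {ω₁, ω₂, ω₄, ω₅}, X }

Working:
Start: ℰ ∪ {∅, X} = { {}, {ω₃}, {ω₁, ω₃, ω₄}, X }.
Step 1 (2 new):
  {ω₂, ω₅}  = X∖{ω₁, ω₃, ω₄}
  {ω₁, ω₂, ω₄, ω₅}  = X∖{ω₃}
  (now 6)
Step 2: +1 →
  {ω₂, ω₃, ω₅}  = {ω₃} ∪ {ω₂, ω₅}
  (now 7)
Step 3: 1 new —
  {ω₁, ω₄}  = X∖{ω₂, ω₃, ω₅}
  (now 8)
Step 4: closed — nothing new.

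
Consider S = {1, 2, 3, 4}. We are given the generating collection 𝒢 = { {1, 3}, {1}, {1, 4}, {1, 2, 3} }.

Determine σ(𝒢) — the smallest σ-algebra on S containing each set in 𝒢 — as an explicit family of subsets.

σ(𝒢) (16 sets): { {}, {1}, {2}, {3}, {4}, {1, 2}, {1, 3}, {1, 4}, {2, 3}, {2, 4}, {3, 4}, {1, 2, 3}, {1, 2, 4}, {1, 3, 4}, {2, 3, 4}, S }

Working:
Take S₀ = 𝒢 ∪ {∅, S} = { {}, {1}, {1, 3}, {1, 4}, {1, 2, 3}, S }.
Round 1: +5 →
  {4}  = complement {1, 2, 3}
  {2, 3}  = complement {1, 4}
  {2, 4}  = complement {1, 3}
  {1, 3, 4}  = {1, 4} ∪ {1, 3}
  {2, 3, 4}  = complement {1}
  |family| = 11
Round 2 (2 new):
  {2}  = complement {1, 3, 4}
  {1, 2, 4}  = {1, 4} ∪ {2, 4}
  |family| = 13
Round 3: 2 new —
  {3}  = complement {1, 2, 4}
  {1, 2}  = {2} ∪ {1}
  |family| = 15
Round 4: 1 new —
  {3, 4}  = complement {1, 2}
  |family| = 16
Round 5 adds nothing — fixpoint reached.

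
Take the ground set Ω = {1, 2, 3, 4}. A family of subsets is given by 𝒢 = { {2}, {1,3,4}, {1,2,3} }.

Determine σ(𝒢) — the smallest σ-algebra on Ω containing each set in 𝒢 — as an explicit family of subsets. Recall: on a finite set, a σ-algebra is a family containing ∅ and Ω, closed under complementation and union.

Initial family (5 sets): { {}, {2}, {1,2,3}, {1,3,4}, Ω }.
Iteration 1 (1 new):
  {4}  = Ω∖{1,2,3}
Iteration 2. New:
  {2,4}  = {4} ∪ {2}
Iteration 3. New:
  {1,3}  = Ω∖{2,4}
After Iteration 4 the family is unchanged; done.

Therefore σ(𝒢) = { {}, {2}, {4}, {1,3}, {2,4}, {1,2,3}, {1,3,4}, Ω } (|σ(𝒢)| = 8).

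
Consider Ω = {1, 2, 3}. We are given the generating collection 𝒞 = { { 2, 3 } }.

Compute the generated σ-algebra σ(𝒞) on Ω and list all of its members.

Take S₀ = 𝒞 ∪ {∅, Ω} = { ∅, { 2, 3 }, Ω }.
Iteration 1: +1 →
  { 1 }  = complement { 2, 3 }
Iteration 2: stable.

σ(𝒞) = { ∅, { 1 }, { 2, 3 }, Ω }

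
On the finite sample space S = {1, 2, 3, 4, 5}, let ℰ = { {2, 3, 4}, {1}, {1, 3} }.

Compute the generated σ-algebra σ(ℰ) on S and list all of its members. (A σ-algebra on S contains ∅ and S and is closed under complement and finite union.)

Take S₀ = ℰ ∪ {∅, S} = { {}, {1}, {1, 3}, {2, 3, 4}, S }.
Pass 1. New:
  {1, 5}  = complement {2, 3, 4}
  {2, 4, 5}  = complement {1, 3}
  {1, 2, 3, 4}  = {2, 3, 4} ∪ {1, 3}
  {2, 3, 4, 5}  = complement {1}
  (now 9)
Pass 2 (3 new):
  {5}  = complement {1, 2, 3, 4}
  {1, 3, 5}  = {1, 3} ∪ {1, 5}
  {1, 2, 4, 5}  = {1, 5} ∪ {2, 4, 5}
  (now 12)
Pass 3 adds 2:
  {3}  = complement {1, 2, 4, 5}
  {2, 4}  = complement {1, 3, 5}
  (now 14)
Pass 4: +2 →
  {3, 5}  = {3} ∪ {5}
  {1, 2, 4}  = {2, 4} ∪ {1}
  (now 16)
Pass 5: already closed under ᶜ and ∪.

σ(ℰ) = { {}, {1}, {3}, {5}, {1, 3}, {1, 5}, {2, 4}, {3, 5}, {1, 2, 4}, {1, 3, 5}, {2, 3, 4}, {2, 4, 5}, {1, 2, 3, 4}, {1, 2, 4, 5}, {2, 3, 4, 5}, S }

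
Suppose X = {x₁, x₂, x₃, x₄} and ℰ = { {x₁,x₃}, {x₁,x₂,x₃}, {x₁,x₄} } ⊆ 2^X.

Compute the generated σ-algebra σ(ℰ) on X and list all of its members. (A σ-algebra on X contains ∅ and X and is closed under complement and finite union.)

σ(ℰ) (16 sets): { {}, {x₁}, {x₂}, {x₃}, {x₄}, {x₁,x₂}, {x₁,x₃}, {x₁,x₄}, {x₂,x₃}, {x₂,x₄}, {x₃,x₄}, {x₁,x₂,x₃}, {x₁,x₂,x₄}, {x₁,x₃,x₄}, {x₂,x₃,x₄}, X }

Trace:
Start: ℰ ∪ {∅, X} = { {}, {x₁,x₃}, {x₁,x₄}, {x₁,x₂,x₃}, X }.
Step 1. New:
  {x₄}  = complement {x₁,x₂,x₃}
  {x₂,x₃}  = complement {x₁,x₄}
  {x₂,x₄}  = complement {x₁,x₃}
  {x₁,x₃,x₄}  = {x₁,x₄} ∪ {x₁,x₃}
Step 2: +3 →
  {x₂}  = complement {x₁,x₃,x₄}
  {x₁,x₂,x₄}  = {x₁,x₄} ∪ {x₂,x₄}
  {x₂,x₃,x₄}  = {x₂,x₃} ∪ {x₄}
Step 3. New:
  {x₁}  = complement {x₂,x₃,x₄}
  {x₃}  = complement {x₁,x₂,x₄}
Step 4: +2 →
  {x₁,x₂}  = {x₂} ∪ {x₁}
  {x₃,x₄}  = {x₃} ∪ {x₄}
Step 5: no new sets; the family is a σ-algebra.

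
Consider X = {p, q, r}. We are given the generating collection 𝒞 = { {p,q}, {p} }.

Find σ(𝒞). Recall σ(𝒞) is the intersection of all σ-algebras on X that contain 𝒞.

Initial family (4 sets): { {}, {p}, {p,q}, X }.
Iteration 1: +2 →
  {r}  = X∖{p,q}
  {q,r}  = X∖{p}
Iteration 2 (1 new):
  {p,r}  = {r} ∪ {p}
Iteration 3 adds 1:
  {q}  = X∖{p,r}
Iteration 4: stable.

|σ(𝒞)| = 8.  σ(𝒞) = { {}, {p}, {q}, {r}, {p,q}, {p,r}, {q,r}, X }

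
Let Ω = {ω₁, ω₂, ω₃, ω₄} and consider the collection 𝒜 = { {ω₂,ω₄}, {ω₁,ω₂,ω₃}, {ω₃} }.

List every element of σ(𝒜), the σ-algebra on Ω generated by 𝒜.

Answer: σ(𝒜) = { ∅, {ω₁}, {ω₂}, {ω₃}, {ω₄}, {ω₁,ω₂}, {ω₁,ω₃}, {ω₁,ω₄}, {ω₂,ω₃}, {ω₂,ω₄}, {ω₃,ω₄}, {ω₁,ω₂,ω₃}, {ω₁,ω₂,ω₄}, {ω₁,ω₃,ω₄}, {ω₂,ω₃,ω₄}, Ω }

Working:
Begin from { ∅, {ω₃}, {ω₂,ω₄}, {ω₁,ω₂,ω₃}, Ω } (that is, 𝒜 plus ∅ and Ω).
Step 1 adds 4:
  {ω₄}  = complement {ω₁,ω₂,ω₃}
  {ω₁,ω₃}  = complement {ω₂,ω₄}
  {ω₁,ω₂,ω₄}  = complement {ω₃}
  {ω₂,ω₃,ω₄}  = {ω₃} ∪ {ω₂,ω₄}
Step 2: +3 →
  {ω₁}  = complement {ω₂,ω₃,ω₄}
  {ω₃,ω₄}  = {ω₃} ∪ {ω₄}
  {ω₁,ω₃,ω₄}  = {ω₁,ω₃} ∪ {ω₄}
Step 3 (3 new):
  {ω₂}  = complement {ω₁,ω₃,ω₄}
  {ω₁,ω₂}  = complement {ω₃,ω₄}
  {ω₁,ω₄}  = {ω₄} ∪ {ω₁}
Step 4 adds 1:
  {ω₂,ω₃}  = complement {ω₁,ω₄}
Step 5 adds nothing — fixpoint reached.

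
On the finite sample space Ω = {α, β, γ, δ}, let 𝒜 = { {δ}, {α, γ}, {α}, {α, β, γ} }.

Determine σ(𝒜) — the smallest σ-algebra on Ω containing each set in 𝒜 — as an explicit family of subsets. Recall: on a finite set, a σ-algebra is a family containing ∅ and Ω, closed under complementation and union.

Seed the family with 𝒜 together with ∅ and Ω: { {}, {α}, {δ}, {α, γ}, {α, β, γ}, Ω }.
Pass 1 adds 4:
  {α, δ}  = {δ} ∪ {α}
  {β, δ}  = complement {α, γ}
  {α, γ, δ}  = {α, γ} ∪ {δ}
  {β, γ, δ}  = complement {α}
  (now 10)
Pass 2 adds 3:
  {β}  = complement {α, γ, δ}
  {β, γ}  = complement {α, δ}
  {α, β, δ}  = {α, δ} ∪ {β, δ}
  (now 13)
Pass 3. New:
  {γ}  = complement {α, β, δ}
  {α, β}  = {β} ∪ {α}
  (now 15)
Pass 4 (1 new):
  {γ, δ}  = complement {α, β}
  (now 16)
Pass 5: stable.

|σ(𝒜)| = 16.  σ(𝒜) = { {}, {α}, {β}, {γ}, {δ}, {α, β}, {α, γ}, {α, δ}, {β, γ}, {β, δ}, {γ, δ}, {α, β, γ}, {α, β, δ}, {α, γ, δ}, {β, γ, δ}, Ω }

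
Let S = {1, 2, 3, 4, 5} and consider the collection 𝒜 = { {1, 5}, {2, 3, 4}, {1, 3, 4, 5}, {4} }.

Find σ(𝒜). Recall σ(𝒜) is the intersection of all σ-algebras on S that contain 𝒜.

Take S₀ = 𝒜 ∪ {∅, S} = { {}, {4}, {1, 5}, {2, 3, 4}, {1, 3, 4, 5}, S }.
Iteration 1 (3 new):
  {2}  = S∖{1, 3, 4, 5}
  {1, 4, 5}  = {1, 5} ∪ {4}
  {1, 2, 3, 5}  = S∖{4}
  — 9 sets.
Iteration 2. New:
  {2, 3}  = S∖{1, 4, 5}
  {2, 4}  = {2} ∪ {4}
  {1, 2, 5}  = {2} ∪ {1, 5}
  {1, 2, 4, 5}  = {1, 4, 5} ∪ {2}
  — 13 sets.
Iteration 3 (3 new):
  {3}  = S∖{1, 2, 4, 5}
  {3, 4}  = S∖{1, 2, 5}
  {1, 3, 5}  = S∖{2, 4}
  — 16 sets.
After Iteration 4 the family is unchanged; done.

Hence σ(𝒜) has 16 members: { {}, {2}, {3}, {4}, {1, 5}, {2, 3}, {2, 4}, {3, 4}, {1, 2, 5}, {1, 3, 5}, {1, 4, 5}, {2, 3, 4}, {1, 2, 3, 5}, {1, 2, 4, 5}, {1, 3, 4, 5}, S }.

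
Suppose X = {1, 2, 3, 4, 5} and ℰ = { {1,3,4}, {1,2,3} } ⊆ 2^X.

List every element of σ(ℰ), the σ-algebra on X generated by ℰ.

σ(ℰ) = { ∅, {2}, {4}, {5}, {1,3}, {2,4}, {2,5}, {4,5}, {1,2,3}, {1,3,4}, {1,3,5}, {2,4,5}, {1,2,3,4}, {1,2,3,5}, {1,3,4,5}, X }

Check:
Seed the family with ℰ together with ∅ and X: { ∅, {1,2,3}, {1,3,4}, X }.
Step 1. New:
  {2,5}  = ᶜ of {1,3,4}
  {4,5}  = ᶜ of {1,2,3}
  {1,2,3,4}  = {1,2,3} ∪ {1,3,4}
  [7 total]
Step 2 (4 new):
  {5}  = ᶜ of {1,2,3,4}
  {2,4,5}  = {4,5} ∪ {2,5}
  {1,2,3,5}  = {2,5} ∪ {1,2,3}
  {1,3,4,5}  = {4,5} ∪ {1,3,4}
  [11 total]
Step 3 (3 new):
  {2}  = ᶜ of {1,3,4,5}
  {4}  = ᶜ of {1,2,3,5}
  {1,3}  = ᶜ of {2,4,5}
  [14 total]
Step 4: 2 new —
  {2,4}  = {4} ∪ {2}
  {1,3,5}  = {1,3} ∪ {5}
  [16 total]
Step 5: closed — nothing new.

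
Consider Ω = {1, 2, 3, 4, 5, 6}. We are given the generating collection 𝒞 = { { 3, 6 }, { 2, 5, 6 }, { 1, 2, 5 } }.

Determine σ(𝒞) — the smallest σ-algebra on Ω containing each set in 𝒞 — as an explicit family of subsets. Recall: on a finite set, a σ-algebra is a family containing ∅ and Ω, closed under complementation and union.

Take S₀ = 𝒞 ∪ {∅, Ω} = { {  }, { 3, 6 }, { 1, 2, 5 }, { 2, 5, 6 }, Ω }.
Round 1. New:
  { 1, 3, 4 }  = complement { 2, 5, 6 }
  { 3, 4, 6 }  = complement { 1, 2, 5 }
  { 1, 2, 4, 5 }  = complement { 3, 6 }
  { 1, 2, 5, 6 }  = { 1, 2, 5 } ∪ { 2, 5, 6 }
  { 2, 3, 5, 6 }  = { 3, 6 } ∪ { 2, 5, 6 }
  { 1, 2, 3, 5, 6 }  = { 1, 2, 5 } ∪ { 3, 6 }
  — 11 sets.
Round 2. New:
  { 4 }  = complement { 1, 2, 3, 5, 6 }
  { 1, 4 }  = complement { 2, 3, 5, 6 }
  { 3, 4 }  = complement { 1, 2, 5, 6 }
  { 1, 3, 4, 6 }  = { 1, 3, 4 } ∪ { 3, 6 }
  { 1, 2, 3, 4, 5 }  = { 1, 2, 4, 5 } ∪ { 1, 3, 4 }
  { 1, 2, 4, 5, 6 }  = { 2, 5, 6 } ∪ { 1, 2, 4, 5 }
  { 2, 3, 4, 5, 6 }  = { 2, 5, 6 } ∪ { 3, 4, 6 }
  — 18 sets.
Round 3 adds 5:
  { 1 }  = complement { 2, 3, 4, 5, 6 }
  { 3 }  = complement { 1, 2, 4, 5, 6 }
  { 6 }  = complement { 1, 2, 3, 4, 5 }
  { 2, 5 }  = complement { 1, 3, 4, 6 }
  { 2, 4, 5, 6 }  = { 4 } ∪ { 2, 5, 6 }
  — 23 sets.
Round 4 (9 new):
  { 1, 3 }  = complement { 2, 4, 5, 6 }
  { 1, 6 }  = { 1 } ∪ { 6 }
  { 4, 6 }  = { 6 } ∪ { 4 }
  { 1, 3, 6 }  = { 1 } ∪ { 3, 6 }
  { 1, 4, 6 }  = { 6 } ∪ { 1, 4 }
  { 2, 3, 5 }  = { 2, 5 } ∪ { 3 }
  { 2, 4, 5 }  = { 2, 5 } ∪ { 4 }
  { 1, 2, 3, 5 }  = { 3 } ∪ { 1, 2, 5 }
  { 2, 3, 4, 5 }  = { 2, 5 } ∪ { 3, 4 }
  — 32 sets.
Round 5: stable.

|σ(𝒞)| = 32.  σ(𝒞) = { {  }, { 1 }, { 3 }, { 4 }, { 6 }, { 1, 3 }, { 1, 4 }, { 1, 6 }, { 2, 5 }, { 3, 4 }, { 3, 6 }, { 4, 6 }, { 1, 2, 5 }, { 1, 3, 4 }, { 1, 3, 6 }, { 1, 4, 6 }, { 2, 3, 5 }, { 2, 4, 5 }, { 2, 5, 6 }, { 3, 4, 6 }, { 1, 2, 3, 5 }, { 1, 2, 4, 5 }, { 1, 2, 5, 6 }, { 1, 3, 4, 6 }, { 2, 3, 4, 5 }, { 2, 3, 5, 6 }, { 2, 4, 5, 6 }, { 1, 2, 3, 4, 5 }, { 1, 2, 3, 5, 6 }, { 1, 2, 4, 5, 6 }, { 2, 3, 4, 5, 6 }, Ω }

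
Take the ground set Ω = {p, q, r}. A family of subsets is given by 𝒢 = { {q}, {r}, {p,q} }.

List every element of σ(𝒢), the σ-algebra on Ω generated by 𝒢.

Start: 𝒢 ∪ {∅, Ω} = { ∅, {q}, {r}, {p,q}, Ω }.
Pass 1: +2 →
  {p,r}  = {q}ᶜ
  {q,r}  = {r} ∪ {q}
  [7 total]
Pass 2 (1 new):
  {p}  = {q,r}ᶜ
  [8 total]
Pass 3: no new sets; the family is a σ-algebra.

Therefore σ(𝒢) = { ∅, {p}, {q}, {r}, {p,q}, {p,r}, {q,r}, Ω } (|σ(𝒢)| = 8).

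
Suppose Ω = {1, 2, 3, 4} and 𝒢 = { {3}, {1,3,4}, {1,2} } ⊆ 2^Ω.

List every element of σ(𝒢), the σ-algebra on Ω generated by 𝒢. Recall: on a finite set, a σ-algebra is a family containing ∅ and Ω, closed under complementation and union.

σ(𝒢) (16 sets): { ∅, {1}, {2}, {3}, {4}, {1,2}, {1,3}, {1,4}, {2,3}, {2,4}, {3,4}, {1,2,3}, {1,2,4}, {1,3,4}, {2,3,4}, Ω }

Trace:
Start: 𝒢 ∪ {∅, Ω} = { ∅, {3}, {1,2}, {1,3,4}, Ω }.
Pass 1. New:
  {2}  = complement {1,3,4}
  {3,4}  = complement {1,2}
  {1,2,3}  = {3} ∪ {1,2}
  {1,2,4}  = complement {3}
Pass 2 adds 3:
  {4}  = complement {1,2,3}
  {2,3}  = {2} ∪ {3}
  {2,3,4}  = {3,4} ∪ {2}
Pass 3 (3 new):
  {1}  = complement {2,3,4}
  {1,4}  = complement {2,3}
  {2,4}  = {4} ∪ {2}
Pass 4: +1 →
  {1,3}  = complement {2,4}
Pass 5: stable.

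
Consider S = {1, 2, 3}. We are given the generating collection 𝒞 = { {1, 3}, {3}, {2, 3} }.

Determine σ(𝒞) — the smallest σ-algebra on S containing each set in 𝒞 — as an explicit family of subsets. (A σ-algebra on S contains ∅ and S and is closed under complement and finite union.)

σ(𝒞) (8 sets): { {}, {1}, {2}, {3}, {1, 2}, {1, 3}, {2, 3}, S }

Working:
Start: 𝒞 ∪ {∅, S} = { {}, {3}, {1, 3}, {2, 3}, S }.
Pass 1 (3 new):
  {1}  = complement {2, 3}
  {2}  = complement {1, 3}
  {1, 2}  = complement {3}
  |family| = 8
Pass 2 adds nothing — fixpoint reached.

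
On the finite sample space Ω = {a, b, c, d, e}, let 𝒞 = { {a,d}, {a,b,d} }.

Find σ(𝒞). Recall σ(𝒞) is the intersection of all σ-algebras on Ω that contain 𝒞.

Answer: σ(𝒞) = { {}, {b}, {a,d}, {c,e}, {a,b,d}, {b,c,e}, {a,c,d,e}, Ω }

Trace:
Take S₀ = 𝒞 ∪ {∅, Ω} = { {}, {a,d}, {a,b,d}, Ω }.
Step 1: +2 →
  {c,e}  = {a,b,d}ᶜ
  {b,c,e}  = {a,d}ᶜ
  (now 6)
Step 2 (1 new):
  {a,c,d,e}  = {a,d} ∪ {c,e}
  (now 7)
Step 3 adds 1:
  {b}  = {a,c,d,e}ᶜ
  (now 8)
Step 4: stable.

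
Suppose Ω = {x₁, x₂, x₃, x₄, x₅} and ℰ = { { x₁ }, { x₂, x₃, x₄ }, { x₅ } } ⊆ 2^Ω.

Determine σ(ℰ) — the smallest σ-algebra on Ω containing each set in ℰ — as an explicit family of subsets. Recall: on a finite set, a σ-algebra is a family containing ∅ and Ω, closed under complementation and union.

Begin from { {}, { x₁ }, { x₅ }, { x₂, x₃, x₄ }, Ω } (that is, ℰ plus ∅ and Ω).
Step 1. New:
  { x₁, x₅ }  = complement { x₂, x₃, x₄ }
  { x₁, x₂, x₃, x₄ }  = complement { x₅ }
  { x₂, x₃, x₄, x₅ }  = complement { x₁ }
  |family| = 8
Step 2: already closed under ᶜ and ∪.

σ(ℰ) = { {}, { x₁ }, { x₅ }, { x₁, x₅ }, { x₂, x₃, x₄ }, { x₁, x₂, x₃, x₄ }, { x₂, x₃, x₄, x₅ }, Ω }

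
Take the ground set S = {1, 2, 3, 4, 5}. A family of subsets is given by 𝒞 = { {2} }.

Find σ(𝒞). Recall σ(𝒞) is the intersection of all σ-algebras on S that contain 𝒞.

Initial family (3 sets): { ∅, {2}, S }.
Step 1: +1 →
  {1,3,4,5}  = {2}ᶜ
  |family| = 4
Step 2: already closed under ᶜ and ∪.

σ(𝒞) = { ∅, {2}, {1,3,4,5}, S }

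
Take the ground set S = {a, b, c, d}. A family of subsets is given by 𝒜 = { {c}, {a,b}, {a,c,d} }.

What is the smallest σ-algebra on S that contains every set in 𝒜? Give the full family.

Start: 𝒜 ∪ {∅, S} = { ∅, {c}, {a,b}, {a,c,d}, S }.
Iteration 1: 4 new —
  {b}  = complement {a,c,d}
  {c,d}  = complement {a,b}
  {a,b,c}  = {c} ∪ {a,b}
  {a,b,d}  = complement {c}
  |family| = 9
Iteration 2: 3 new —
  {d}  = complement {a,b,c}
  {b,c}  = {b} ∪ {c}
  {b,c,d}  = {c,d} ∪ {b}
  |family| = 12
Iteration 3 (3 new):
  {a}  = complement {b,c,d}
  {a,d}  = complement {b,c}
  {b,d}  = {d} ∪ {b}
  |family| = 15
Iteration 4: +1 →
  {a,c}  = complement {b,d}
  |family| = 16
After Iteration 5 the family is unchanged; done.

Therefore σ(𝒜) = { ∅, {a}, {b}, {c}, {d}, {a,b}, {a,c}, {a,d}, {b,c}, {b,d}, {c,d}, {a,b,c}, {a,b,d}, {a,c,d}, {b,c,d}, S } (|σ(𝒜)| = 16).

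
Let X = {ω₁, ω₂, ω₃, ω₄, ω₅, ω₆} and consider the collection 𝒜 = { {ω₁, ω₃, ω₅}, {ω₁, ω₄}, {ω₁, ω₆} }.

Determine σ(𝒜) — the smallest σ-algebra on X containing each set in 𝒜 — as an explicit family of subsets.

Begin from { ∅, {ω₁, ω₄}, {ω₁, ω₆}, {ω₁, ω₃, ω₅}, X } (that is, 𝒜 plus ∅ and X).
Pass 1. New:
  {ω₁, ω₄, ω₆}  = {ω₁, ω₄} ∪ {ω₁, ω₆}
  {ω₂, ω₄, ω₆}  = {ω₁, ω₃, ω₅}ᶜ
  {ω₁, ω₃, ω₄, ω₅}  = {ω₁, ω₄} ∪ {ω₁, ω₃, ω₅}
  {ω₁, ω₃, ω₅, ω₆}  = {ω₁, ω₆} ∪ {ω₁, ω₃, ω₅}
  {ω₂, ω₃, ω₄, ω₅}  = {ω₁, ω₆}ᶜ
  {ω₂, ω₃, ω₅, ω₆}  = {ω₁, ω₄}ᶜ
  (now 11)
Pass 2 adds 8:
  {ω₂, ω₄}  = {ω₁, ω₃, ω₅, ω₆}ᶜ
  {ω₂, ω₆}  = {ω₁, ω₃, ω₄, ω₅}ᶜ
  {ω₂, ω₃, ω₅}  = {ω₁, ω₄, ω₆}ᶜ
  {ω₁, ω₂, ω₄, ω₆}  = {ω₂, ω₄, ω₆} ∪ {ω₁, ω₆}
  {ω₁, ω₂, ω₃, ω₄, ω₅}  = {ω₁, ω₃, ω₅} ∪ {ω₂, ω₃, ω₄, ω₅}
  {ω₁, ω₂, ω₃, ω₅, ω₆}  = {ω₁, ω₃, ω₅, ω₆} ∪ {ω₂, ω₃, ω₅, ω₆}
  {ω₁, ω₃, ω₄, ω₅, ω₆}  = {ω₁, ω₃, ω₅, ω₆} ∪ {ω₁, ω₄, ω₆}
  {ω₂, ω₃, ω₄, ω₅, ω₆}  = {ω₂, ω₄, ω₆} ∪ {ω₂, ω₃, ω₄, ω₅}
  (now 19)
Pass 3 (8 new):
  {ω₁}  = {ω₂, ω₃, ω₄, ω₅, ω₆}ᶜ
  {ω₂}  = {ω₁, ω₃, ω₄, ω₅, ω₆}ᶜ
  {ω₄}  = {ω₁, ω₂, ω₃, ω₅, ω₆}ᶜ
  {ω₆}  = {ω₁, ω₂, ω₃, ω₄, ω₅}ᶜ
  {ω₃, ω₅}  = {ω₁, ω₂, ω₄, ω₆}ᶜ
  {ω₁, ω₂, ω₄}  = {ω₁, ω₄} ∪ {ω₂, ω₄}
  {ω₁, ω₂, ω₆}  = {ω₁, ω₆} ∪ {ω₂, ω₆}
  {ω₁, ω₂, ω₃, ω₅}  = {ω₁, ω₃, ω₅} ∪ {ω₂, ω₃, ω₅}
  (now 27)
Pass 4 (4 new):
  {ω₁, ω₂}  = {ω₁} ∪ {ω₂}
  {ω₄, ω₆}  = {ω₁, ω₂, ω₃, ω₅}ᶜ
  {ω₃, ω₄, ω₅}  = {ω₁, ω₂, ω₆}ᶜ
  {ω₃, ω₅, ω₆}  = {ω₁, ω₂, ω₄}ᶜ
  (now 31)
Pass 5. New:
  {ω₃, ω₄, ω₅, ω₆}  = {ω₁, ω₂}ᶜ
  (now 32)
Pass 6: stable.

|σ(𝒜)| = 32.  σ(𝒜) = { ∅, {ω₁}, {ω₂}, {ω₄}, {ω₆}, {ω₁, ω₂}, {ω₁, ω₄}, {ω₁, ω₆}, {ω₂, ω₄}, {ω₂, ω₆}, {ω₃, ω₅}, {ω₄, ω₆}, {ω₁, ω₂, ω₄}, {ω₁, ω₂, ω₆}, {ω₁, ω₃, ω₅}, {ω₁, ω₄, ω₆}, {ω₂, ω₃, ω₅}, {ω₂, ω₄, ω₆}, {ω₃, ω₄, ω₅}, {ω₃, ω₅, ω₆}, {ω₁, ω₂, ω₃, ω₅}, {ω₁, ω₂, ω₄, ω₆}, {ω₁, ω₃, ω₄, ω₅}, {ω₁, ω₃, ω₅, ω₆}, {ω₂, ω₃, ω₄, ω₅}, {ω₂, ω₃, ω₅, ω₆}, {ω₃, ω₄, ω₅, ω₆}, {ω₁, ω₂, ω₃, ω₄, ω₅}, {ω₁, ω₂, ω₃, ω₅, ω₆}, {ω₁, ω₃, ω₄, ω₅, ω₆}, {ω₂, ω₃, ω₄, ω₅, ω₆}, X }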